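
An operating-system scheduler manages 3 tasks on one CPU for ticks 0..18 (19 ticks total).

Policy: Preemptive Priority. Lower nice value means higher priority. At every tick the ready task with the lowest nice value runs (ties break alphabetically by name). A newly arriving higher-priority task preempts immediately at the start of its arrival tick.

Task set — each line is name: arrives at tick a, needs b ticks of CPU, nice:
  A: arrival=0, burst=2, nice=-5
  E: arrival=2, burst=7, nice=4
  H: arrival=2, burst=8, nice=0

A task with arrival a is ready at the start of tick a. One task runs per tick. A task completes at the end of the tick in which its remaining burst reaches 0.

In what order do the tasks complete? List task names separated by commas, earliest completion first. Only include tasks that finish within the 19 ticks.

t=0: ready={A} → run A
t=1: ready={A} → run A
t=2: ready={E,H} → run H
t=3: ready={E,H} → run H
t=4: ready={E,H} → run H
t=5: ready={E,H} → run H
t=6: ready={E,H} → run H
t=7: ready={E,H} → run H
t=8: ready={E,H} → run H
t=9: ready={E,H} → run H
t=10: ready={E} → run E
t=11: ready={E} → run E
t=12: ready={E} → run E
t=13: ready={E} → run E
t=14: ready={E} → run E
t=15: ready={E} → run E
t=16: ready={E} → run E
t=17: (idle)
t=18: (idle)

completion order = A, H, E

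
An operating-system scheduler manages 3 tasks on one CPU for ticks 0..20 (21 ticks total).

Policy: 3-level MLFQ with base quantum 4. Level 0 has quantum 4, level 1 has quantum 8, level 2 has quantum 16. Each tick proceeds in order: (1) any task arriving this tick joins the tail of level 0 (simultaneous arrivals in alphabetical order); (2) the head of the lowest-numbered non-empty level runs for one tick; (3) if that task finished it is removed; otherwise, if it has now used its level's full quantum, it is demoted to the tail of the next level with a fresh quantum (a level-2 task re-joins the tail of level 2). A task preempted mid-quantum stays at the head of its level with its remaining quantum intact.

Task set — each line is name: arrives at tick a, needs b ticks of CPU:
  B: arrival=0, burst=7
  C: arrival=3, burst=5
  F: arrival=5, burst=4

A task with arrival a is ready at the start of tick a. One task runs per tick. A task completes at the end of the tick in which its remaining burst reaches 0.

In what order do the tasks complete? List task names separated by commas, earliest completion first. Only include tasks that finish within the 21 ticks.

completion order = F, B, C

t=0: L0/L1/L2 = B/-/- → run B
t=1: L0/L1/L2 = B/-/- → run B
t=2: L0/L1/L2 = B/-/- → run B
t=3: L0/L1/L2 = BC/-/- → run B
t=4: L0/L1/L2 = C/B/- → run C
t=5: L0/L1/L2 = CF/B/- → run C
t=6: L0/L1/L2 = CF/B/- → run C
t=7: L0/L1/L2 = CF/B/- → run C
t=8: L0/L1/L2 = F/BC/- → run F
t=9: L0/L1/L2 = F/BC/- → run F
t=10: L0/L1/L2 = F/BC/- → run F
t=11: L0/L1/L2 = F/BC/- → run F
t=12: L0/L1/L2 = -/BC/- → run B
t=13: L0/L1/L2 = -/BC/- → run B
t=14: L0/L1/L2 = -/BC/- → run B
t=15: L0/L1/L2 = -/C/- → run C
t=16: (idle)
t=17: (idle)
t=18: (idle)
t=19: (idle)
t=20: (idle)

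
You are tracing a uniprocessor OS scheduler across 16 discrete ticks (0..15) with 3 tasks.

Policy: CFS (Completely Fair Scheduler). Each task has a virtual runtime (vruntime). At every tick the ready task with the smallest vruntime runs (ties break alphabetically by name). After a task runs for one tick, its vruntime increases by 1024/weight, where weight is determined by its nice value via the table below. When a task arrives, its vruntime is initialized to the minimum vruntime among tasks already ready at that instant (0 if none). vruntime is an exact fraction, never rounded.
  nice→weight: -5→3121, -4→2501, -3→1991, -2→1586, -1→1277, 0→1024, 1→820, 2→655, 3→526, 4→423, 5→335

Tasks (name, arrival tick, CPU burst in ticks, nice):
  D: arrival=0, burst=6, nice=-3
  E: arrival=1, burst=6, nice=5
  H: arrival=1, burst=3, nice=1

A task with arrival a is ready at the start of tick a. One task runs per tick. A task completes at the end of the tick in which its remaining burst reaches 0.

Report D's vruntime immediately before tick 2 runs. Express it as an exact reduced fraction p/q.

t=0: vr[D=0] → run D
t=1: vr[D=1024/1991 E=1024/1991 H=1024/1991] → run D
t=2: vr[D=2048/1991 E=1024/1991 H=1024/1991] → run E
t=3: vr[D=2048/1991 E=2381824/666985 H=1024/1991] → run H
t=4: vr[D=2048/1991 E=2381824/666985 H=719616/408155] → run D
t=5: vr[D=3072/1991 E=2381824/666985 H=719616/408155] → run D
t=6: vr[D=4096/1991 E=2381824/666985 H=719616/408155] → run H
t=7: vr[D=4096/1991 E=2381824/666985 H=1229312/408155] → run D
t=8: vr[D=5120/1991 E=2381824/666985 H=1229312/408155] → run D
t=9: vr[E=2381824/666985 H=1229312/408155] → run H
t=10: vr[E=2381824/666985] → run E
t=11: vr[E=4420608/666985] → run E
t=12: vr[E=6459392/666985] → run E
t=13: vr[E=8498176/666985] → run E
t=14: vr[E=2107392/133397] → run E
t=15: (idle)

vruntime(D, start of tick 2) = 2048/1991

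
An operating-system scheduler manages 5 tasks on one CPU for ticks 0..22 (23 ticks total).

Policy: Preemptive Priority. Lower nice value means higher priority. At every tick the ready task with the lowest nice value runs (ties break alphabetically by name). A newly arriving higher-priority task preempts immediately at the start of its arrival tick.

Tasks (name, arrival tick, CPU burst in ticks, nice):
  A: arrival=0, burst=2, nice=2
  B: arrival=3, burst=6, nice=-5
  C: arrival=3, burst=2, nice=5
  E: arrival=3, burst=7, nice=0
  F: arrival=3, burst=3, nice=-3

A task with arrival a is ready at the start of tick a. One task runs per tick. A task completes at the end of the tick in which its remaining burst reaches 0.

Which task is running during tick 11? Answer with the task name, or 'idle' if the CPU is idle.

t=0: ready={A} → run A
t=1: ready={A} → run A
t=2: (idle)
t=3: ready={B,C,E,F} → run B
t=4: ready={B,C,E,F} → run B
t=5: ready={B,C,E,F} → run B
t=6: ready={B,C,E,F} → run B
t=7: ready={B,C,E,F} → run B
t=8: ready={B,C,E,F} → run B
t=9: ready={C,E,F} → run F
t=10: ready={C,E,F} → run F
t=11: ready={C,E,F} → run F
t=12: ready={C,E} → run E
t=13: ready={C,E} → run E
t=14: ready={C,E} → run E
t=15: ready={C,E} → run E
t=16: ready={C,E} → run E
t=17: ready={C,E} → run E
t=18: ready={C,E} → run E
t=19: ready={C} → run C
t=20: ready={C} → run C
t=21: (idle)
t=22: (idle)

running at tick 11 = F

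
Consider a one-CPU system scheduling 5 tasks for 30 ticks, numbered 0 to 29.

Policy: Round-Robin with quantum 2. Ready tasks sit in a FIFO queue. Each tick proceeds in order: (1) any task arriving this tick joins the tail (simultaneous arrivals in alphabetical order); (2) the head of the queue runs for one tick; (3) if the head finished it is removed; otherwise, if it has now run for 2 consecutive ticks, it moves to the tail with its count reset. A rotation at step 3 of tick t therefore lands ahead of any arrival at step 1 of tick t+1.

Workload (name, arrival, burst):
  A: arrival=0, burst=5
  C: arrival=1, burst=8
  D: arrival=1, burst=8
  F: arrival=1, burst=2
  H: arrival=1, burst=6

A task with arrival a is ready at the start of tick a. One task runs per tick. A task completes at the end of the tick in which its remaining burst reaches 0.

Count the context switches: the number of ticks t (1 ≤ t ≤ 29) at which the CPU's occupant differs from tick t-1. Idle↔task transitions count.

context switches = 15

t=0: queue=[A] q_used=0 → run A
t=1: queue=[A,C,D,F,H] q_used=1 → run A
t=2: queue=[C,D,F,H,A] q_used=0 → run C
t=3: queue=[C,D,F,H,A] q_used=1 → run C
t=4: queue=[D,F,H,A,C] q_used=0 → run D
t=5: queue=[D,F,H,A,C] q_used=1 → run D
t=6: queue=[F,H,A,C,D] q_used=0 → run F
t=7: queue=[F,H,A,C,D] q_used=1 → run F
t=8: queue=[H,A,C,D] q_used=0 → run H
t=9: queue=[H,A,C,D] q_used=1 → run H
t=10: queue=[A,C,D,H] q_used=0 → run A
t=11: queue=[A,C,D,H] q_used=1 → run A
t=12: queue=[C,D,H,A] q_used=0 → run C
t=13: queue=[C,D,H,A] q_used=1 → run C
t=14: queue=[D,H,A,C] q_used=0 → run D
t=15: queue=[D,H,A,C] q_used=1 → run D
t=16: queue=[H,A,C,D] q_used=0 → run H
t=17: queue=[H,A,C,D] q_used=1 → run H
t=18: queue=[A,C,D,H] q_used=0 → run A
t=19: queue=[C,D,H] q_used=0 → run C
t=20: queue=[C,D,H] q_used=1 → run C
t=21: queue=[D,H,C] q_used=0 → run D
t=22: queue=[D,H,C] q_used=1 → run D
t=23: queue=[H,C,D] q_used=0 → run H
t=24: queue=[H,C,D] q_used=1 → run H
t=25: queue=[C,D] q_used=0 → run C
t=26: queue=[C,D] q_used=1 → run C
t=27: queue=[D] q_used=0 → run D
t=28: queue=[D] q_used=1 → run D
t=29: (idle)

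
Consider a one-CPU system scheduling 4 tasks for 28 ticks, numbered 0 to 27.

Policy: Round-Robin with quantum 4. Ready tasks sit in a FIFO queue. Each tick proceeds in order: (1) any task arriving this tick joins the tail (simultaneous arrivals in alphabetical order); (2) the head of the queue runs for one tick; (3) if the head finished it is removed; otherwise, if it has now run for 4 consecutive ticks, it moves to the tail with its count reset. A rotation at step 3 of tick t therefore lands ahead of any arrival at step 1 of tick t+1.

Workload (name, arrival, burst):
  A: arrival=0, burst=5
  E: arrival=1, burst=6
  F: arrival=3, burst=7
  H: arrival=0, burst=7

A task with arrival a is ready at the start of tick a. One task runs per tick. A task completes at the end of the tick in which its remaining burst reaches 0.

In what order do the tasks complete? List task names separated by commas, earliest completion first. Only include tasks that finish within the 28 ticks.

t=0: queue=[A,H] q_used=0 → run A
t=1: queue=[A,H,E] q_used=1 → run A
t=2: queue=[A,H,E] q_used=2 → run A
t=3: queue=[A,H,E,F] q_used=3 → run A
t=4: queue=[H,E,F,A] q_used=0 → run H
t=5: queue=[H,E,F,A] q_used=1 → run H
t=6: queue=[H,E,F,A] q_used=2 → run H
t=7: queue=[H,E,F,A] q_used=3 → run H
t=8: queue=[E,F,A,H] q_used=0 → run E
t=9: queue=[E,F,A,H] q_used=1 → run E
t=10: queue=[E,F,A,H] q_used=2 → run E
t=11: queue=[E,F,A,H] q_used=3 → run E
t=12: queue=[F,A,H,E] q_used=0 → run F
t=13: queue=[F,A,H,E] q_used=1 → run F
t=14: queue=[F,A,H,E] q_used=2 → run F
t=15: queue=[F,A,H,E] q_used=3 → run F
t=16: queue=[A,H,E,F] q_used=0 → run A
t=17: queue=[H,E,F] q_used=0 → run H
t=18: queue=[H,E,F] q_used=1 → run H
t=19: queue=[H,E,F] q_used=2 → run H
t=20: queue=[E,F] q_used=0 → run E
t=21: queue=[E,F] q_used=1 → run E
t=22: queue=[F] q_used=0 → run F
t=23: queue=[F] q_used=1 → run F
t=24: queue=[F] q_used=2 → run F
t=25: (idle)
t=26: (idle)
t=27: (idle)

completion order = A, H, E, F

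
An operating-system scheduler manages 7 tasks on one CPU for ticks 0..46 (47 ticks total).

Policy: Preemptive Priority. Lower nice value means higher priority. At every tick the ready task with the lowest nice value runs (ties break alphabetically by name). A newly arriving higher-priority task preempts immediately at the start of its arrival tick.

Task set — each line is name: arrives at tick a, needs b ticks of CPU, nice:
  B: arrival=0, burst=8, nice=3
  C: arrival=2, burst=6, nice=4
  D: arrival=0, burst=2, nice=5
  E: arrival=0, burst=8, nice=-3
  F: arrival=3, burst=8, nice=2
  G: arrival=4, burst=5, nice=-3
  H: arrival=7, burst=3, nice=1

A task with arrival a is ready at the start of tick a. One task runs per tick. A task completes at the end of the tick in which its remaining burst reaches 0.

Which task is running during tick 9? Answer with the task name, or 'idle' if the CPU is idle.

t=0: ready={B,D,E} → run E
t=1: ready={B,D,E} → run E
t=2: ready={B,C,D,E} → run E
t=3: ready={B,C,D,E,F} → run E
t=4: ready={B,C,D,E,F,G} → run E
t=5: ready={B,C,D,E,F,G} → run E
t=6: ready={B,C,D,E,F,G} → run E
t=7: ready={B,C,D,E,F,G,H} → run E
t=8: ready={B,C,D,F,G,H} → run G
t=9: ready={B,C,D,F,G,H} → run G
t=10: ready={B,C,D,F,G,H} → run G
t=11: ready={B,C,D,F,G,H} → run G
t=12: ready={B,C,D,F,G,H} → run G
t=13: ready={B,C,D,F,H} → run H
t=14: ready={B,C,D,F,H} → run H
t=15: ready={B,C,D,F,H} → run H
t=16: ready={B,C,D,F} → run F
t=17: ready={B,C,D,F} → run F
t=18: ready={B,C,D,F} → run F
t=19: ready={B,C,D,F} → run F
t=20: ready={B,C,D,F} → run F
t=21: ready={B,C,D,F} → run F
t=22: ready={B,C,D,F} → run F
t=23: ready={B,C,D,F} → run F
t=24: ready={B,C,D} → run B
t=25: ready={B,C,D} → run B
t=26: ready={B,C,D} → run B
t=27: ready={B,C,D} → run B
t=28: ready={B,C,D} → run B
t=29: ready={B,C,D} → run B
t=30: ready={B,C,D} → run B
t=31: ready={B,C,D} → run B
t=32: ready={C,D} → run C
t=33: ready={C,D} → run C
t=34: ready={C,D} → run C
t=35: ready={C,D} → run C
t=36: ready={C,D} → run C
t=37: ready={C,D} → run C
t=38: ready={D} → run D
t=39: ready={D} → run D
t=40: (idle)
t=41: (idle)
t=42: (idle)
t=43: (idle)
t=44: (idle)
t=45: (idle)
t=46: (idle)

running at tick 9 = G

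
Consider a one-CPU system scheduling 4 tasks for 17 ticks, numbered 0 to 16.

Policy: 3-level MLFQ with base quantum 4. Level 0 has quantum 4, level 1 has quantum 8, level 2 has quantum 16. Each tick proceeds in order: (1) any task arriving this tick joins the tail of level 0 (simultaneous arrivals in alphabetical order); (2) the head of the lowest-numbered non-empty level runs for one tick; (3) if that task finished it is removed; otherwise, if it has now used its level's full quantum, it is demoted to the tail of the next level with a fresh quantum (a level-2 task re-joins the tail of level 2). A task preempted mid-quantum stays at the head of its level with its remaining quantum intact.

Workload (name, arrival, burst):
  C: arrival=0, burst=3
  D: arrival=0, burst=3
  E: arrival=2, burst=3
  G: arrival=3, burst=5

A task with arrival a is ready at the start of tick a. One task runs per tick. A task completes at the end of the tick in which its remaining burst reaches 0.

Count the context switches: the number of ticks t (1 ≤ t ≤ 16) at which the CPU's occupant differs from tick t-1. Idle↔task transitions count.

context switches = 4

t=0: L0/L1/L2 = CD/-/- → run C
t=1: L0/L1/L2 = CD/-/- → run C
t=2: L0/L1/L2 = CDE/-/- → run C
t=3: L0/L1/L2 = DEG/-/- → run D
t=4: L0/L1/L2 = DEG/-/- → run D
t=5: L0/L1/L2 = DEG/-/- → run D
t=6: L0/L1/L2 = EG/-/- → run E
t=7: L0/L1/L2 = EG/-/- → run E
t=8: L0/L1/L2 = EG/-/- → run E
t=9: L0/L1/L2 = G/-/- → run G
t=10: L0/L1/L2 = G/-/- → run G
t=11: L0/L1/L2 = G/-/- → run G
t=12: L0/L1/L2 = G/-/- → run G
t=13: L0/L1/L2 = -/G/- → run G
t=14: (idle)
t=15: (idle)
t=16: (idle)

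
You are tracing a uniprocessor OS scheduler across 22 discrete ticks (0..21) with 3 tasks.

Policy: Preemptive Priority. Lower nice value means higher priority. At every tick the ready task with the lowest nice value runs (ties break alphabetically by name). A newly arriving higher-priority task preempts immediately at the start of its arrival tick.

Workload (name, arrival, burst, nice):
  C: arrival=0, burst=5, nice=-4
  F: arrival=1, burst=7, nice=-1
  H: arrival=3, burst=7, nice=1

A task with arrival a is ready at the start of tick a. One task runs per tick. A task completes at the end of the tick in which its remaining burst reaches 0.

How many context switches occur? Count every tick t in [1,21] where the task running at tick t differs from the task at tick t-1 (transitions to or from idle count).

t=0: ready={C} → run C
t=1: ready={C,F} → run C
t=2: ready={C,F} → run C
t=3: ready={C,F,H} → run C
t=4: ready={C,F,H} → run C
t=5: ready={F,H} → run F
t=6: ready={F,H} → run F
t=7: ready={F,H} → run F
t=8: ready={F,H} → run F
t=9: ready={F,H} → run F
t=10: ready={F,H} → run F
t=11: ready={F,H} → run F
t=12: ready={H} → run H
t=13: ready={H} → run H
t=14: ready={H} → run H
t=15: ready={H} → run H
t=16: ready={H} → run H
t=17: ready={H} → run H
t=18: ready={H} → run H
t=19: (idle)
t=20: (idle)
t=21: (idle)

context switches = 3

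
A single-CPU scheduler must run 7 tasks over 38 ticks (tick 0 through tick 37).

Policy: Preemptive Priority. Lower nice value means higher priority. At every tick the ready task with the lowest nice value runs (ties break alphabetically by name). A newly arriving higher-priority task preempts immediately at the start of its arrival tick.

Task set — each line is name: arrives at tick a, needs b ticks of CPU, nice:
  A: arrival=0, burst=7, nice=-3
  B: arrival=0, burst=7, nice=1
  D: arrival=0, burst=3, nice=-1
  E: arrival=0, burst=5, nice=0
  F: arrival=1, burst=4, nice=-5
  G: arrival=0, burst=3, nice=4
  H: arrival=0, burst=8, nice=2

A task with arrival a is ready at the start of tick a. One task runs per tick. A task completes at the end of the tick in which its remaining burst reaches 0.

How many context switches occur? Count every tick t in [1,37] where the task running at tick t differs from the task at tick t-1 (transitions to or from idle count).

t=0: ready={A,B,D,E,G,H} → run A
t=1: ready={A,B,D,E,F,G,H} → run F
t=2: ready={A,B,D,E,F,G,H} → run F
t=3: ready={A,B,D,E,F,G,H} → run F
t=4: ready={A,B,D,E,F,G,H} → run F
t=5: ready={A,B,D,E,G,H} → run A
t=6: ready={A,B,D,E,G,H} → run A
t=7: ready={A,B,D,E,G,H} → run A
t=8: ready={A,B,D,E,G,H} → run A
t=9: ready={A,B,D,E,G,H} → run A
t=10: ready={A,B,D,E,G,H} → run A
t=11: ready={B,D,E,G,H} → run D
t=12: ready={B,D,E,G,H} → run D
t=13: ready={B,D,E,G,H} → run D
t=14: ready={B,E,G,H} → run E
t=15: ready={B,E,G,H} → run E
t=16: ready={B,E,G,H} → run E
t=17: ready={B,E,G,H} → run E
t=18: ready={B,E,G,H} → run E
t=19: ready={B,G,H} → run B
t=20: ready={B,G,H} → run B
t=21: ready={B,G,H} → run B
t=22: ready={B,G,H} → run B
t=23: ready={B,G,H} → run B
t=24: ready={B,G,H} → run B
t=25: ready={B,G,H} → run B
t=26: ready={G,H} → run H
t=27: ready={G,H} → run H
t=28: ready={G,H} → run H
t=29: ready={G,H} → run H
t=30: ready={G,H} → run H
t=31: ready={G,H} → run H
t=32: ready={G,H} → run H
t=33: ready={G,H} → run H
t=34: ready={G} → run G
t=35: ready={G} → run G
t=36: ready={G} → run G
t=37: (idle)

context switches = 8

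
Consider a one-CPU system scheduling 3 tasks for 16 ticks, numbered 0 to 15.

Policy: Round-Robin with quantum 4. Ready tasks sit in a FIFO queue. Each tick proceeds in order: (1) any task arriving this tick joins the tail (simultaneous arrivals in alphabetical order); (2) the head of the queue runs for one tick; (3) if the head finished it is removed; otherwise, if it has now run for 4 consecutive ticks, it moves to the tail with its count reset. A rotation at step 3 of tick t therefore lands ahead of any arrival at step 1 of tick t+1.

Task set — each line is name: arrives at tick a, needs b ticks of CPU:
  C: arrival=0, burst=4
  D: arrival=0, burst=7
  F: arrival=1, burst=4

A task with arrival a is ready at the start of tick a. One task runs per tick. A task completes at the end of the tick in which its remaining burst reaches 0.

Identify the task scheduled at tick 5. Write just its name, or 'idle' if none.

t=0: queue=[C,D] q_used=0 → run C
t=1: queue=[C,D,F] q_used=1 → run C
t=2: queue=[C,D,F] q_used=2 → run C
t=3: queue=[C,D,F] q_used=3 → run C
t=4: queue=[D,F] q_used=0 → run D
t=5: queue=[D,F] q_used=1 → run D
t=6: queue=[D,F] q_used=2 → run D
t=7: queue=[D,F] q_used=3 → run D
t=8: queue=[F,D] q_used=0 → run F
t=9: queue=[F,D] q_used=1 → run F
t=10: queue=[F,D] q_used=2 → run F
t=11: queue=[F,D] q_used=3 → run F
t=12: queue=[D] q_used=0 → run D
t=13: queue=[D] q_used=1 → run D
t=14: queue=[D] q_used=2 → run D
t=15: (idle)

running at tick 5 = D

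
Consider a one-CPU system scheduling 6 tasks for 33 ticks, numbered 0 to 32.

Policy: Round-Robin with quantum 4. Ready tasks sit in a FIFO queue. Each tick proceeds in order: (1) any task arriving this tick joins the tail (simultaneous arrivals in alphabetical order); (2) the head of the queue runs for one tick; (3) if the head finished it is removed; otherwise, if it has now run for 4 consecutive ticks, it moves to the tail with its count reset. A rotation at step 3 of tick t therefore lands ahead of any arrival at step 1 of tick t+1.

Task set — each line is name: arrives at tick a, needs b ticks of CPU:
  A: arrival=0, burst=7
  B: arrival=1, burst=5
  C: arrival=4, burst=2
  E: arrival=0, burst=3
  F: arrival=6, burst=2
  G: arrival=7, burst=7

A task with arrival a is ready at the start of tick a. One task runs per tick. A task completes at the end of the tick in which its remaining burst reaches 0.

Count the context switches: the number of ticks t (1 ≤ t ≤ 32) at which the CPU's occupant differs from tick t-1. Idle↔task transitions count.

t=0: queue=[A,E] q_used=0 → run A
t=1: queue=[A,E,B] q_used=1 → run A
t=2: queue=[A,E,B] q_used=2 → run A
t=3: queue=[A,E,B] q_used=3 → run A
t=4: queue=[E,B,A,C] q_used=0 → run E
t=5: queue=[E,B,A,C] q_used=1 → run E
t=6: queue=[E,B,A,C,F] q_used=2 → run E
t=7: queue=[B,A,C,F,G] q_used=0 → run B
t=8: queue=[B,A,C,F,G] q_used=1 → run B
t=9: queue=[B,A,C,F,G] q_used=2 → run B
t=10: queue=[B,A,C,F,G] q_used=3 → run B
t=11: queue=[A,C,F,G,B] q_used=0 → run A
t=12: queue=[A,C,F,G,B] q_used=1 → run A
t=13: queue=[A,C,F,G,B] q_used=2 → run A
t=14: queue=[C,F,G,B] q_used=0 → run C
t=15: queue=[C,F,G,B] q_used=1 → run C
t=16: queue=[F,G,B] q_used=0 → run F
t=17: queue=[F,G,B] q_used=1 → run F
t=18: queue=[G,B] q_used=0 → run G
t=19: queue=[G,B] q_used=1 → run G
t=20: queue=[G,B] q_used=2 → run G
t=21: queue=[G,B] q_used=3 → run G
t=22: queue=[B,G] q_used=0 → run B
t=23: queue=[G] q_used=0 → run G
t=24: queue=[G] q_used=1 → run G
t=25: queue=[G] q_used=2 → run G
t=26: (idle)
t=27: (idle)
t=28: (idle)
t=29: (idle)
t=30: (idle)
t=31: (idle)
t=32: (idle)

context switches = 9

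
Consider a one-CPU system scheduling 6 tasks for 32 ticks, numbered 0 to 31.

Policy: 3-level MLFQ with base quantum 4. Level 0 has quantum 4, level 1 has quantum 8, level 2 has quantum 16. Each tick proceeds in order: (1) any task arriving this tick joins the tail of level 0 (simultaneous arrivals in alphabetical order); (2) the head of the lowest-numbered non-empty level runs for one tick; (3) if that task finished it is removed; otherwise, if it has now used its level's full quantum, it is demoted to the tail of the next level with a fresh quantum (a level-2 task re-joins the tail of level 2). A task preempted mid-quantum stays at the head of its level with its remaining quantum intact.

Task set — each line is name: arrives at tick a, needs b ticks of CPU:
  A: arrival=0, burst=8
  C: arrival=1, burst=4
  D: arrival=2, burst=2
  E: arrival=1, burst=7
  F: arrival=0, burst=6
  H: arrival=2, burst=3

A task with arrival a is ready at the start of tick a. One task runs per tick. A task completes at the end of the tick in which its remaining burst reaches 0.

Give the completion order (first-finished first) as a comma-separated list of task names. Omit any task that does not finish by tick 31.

t=0: L0/L1/L2 = AF/-/- → run A
t=1: L0/L1/L2 = AFCE/-/- → run A
t=2: L0/L1/L2 = AFCEDH/-/- → run A
t=3: L0/L1/L2 = AFCEDH/-/- → run A
t=4: L0/L1/L2 = FCEDH/A/- → run F
t=5: L0/L1/L2 = FCEDH/A/- → run F
t=6: L0/L1/L2 = FCEDH/A/- → run F
t=7: L0/L1/L2 = FCEDH/A/- → run F
t=8: L0/L1/L2 = CEDH/AF/- → run C
t=9: L0/L1/L2 = CEDH/AF/- → run C
t=10: L0/L1/L2 = CEDH/AF/- → run C
t=11: L0/L1/L2 = CEDH/AF/- → run C
t=12: L0/L1/L2 = EDH/AF/- → run E
t=13: L0/L1/L2 = EDH/AF/- → run E
t=14: L0/L1/L2 = EDH/AF/- → run E
t=15: L0/L1/L2 = EDH/AF/- → run E
t=16: L0/L1/L2 = DH/AFE/- → run D
t=17: L0/L1/L2 = DH/AFE/- → run D
t=18: L0/L1/L2 = H/AFE/- → run H
t=19: L0/L1/L2 = H/AFE/- → run H
t=20: L0/L1/L2 = H/AFE/- → run H
t=21: L0/L1/L2 = -/AFE/- → run A
t=22: L0/L1/L2 = -/AFE/- → run A
t=23: L0/L1/L2 = -/AFE/- → run A
t=24: L0/L1/L2 = -/AFE/- → run A
t=25: L0/L1/L2 = -/FE/- → run F
t=26: L0/L1/L2 = -/FE/- → run F
t=27: L0/L1/L2 = -/E/- → run E
t=28: L0/L1/L2 = -/E/- → run E
t=29: L0/L1/L2 = -/E/- → run E
t=30: (idle)
t=31: (idle)

completion order = C, D, H, A, F, E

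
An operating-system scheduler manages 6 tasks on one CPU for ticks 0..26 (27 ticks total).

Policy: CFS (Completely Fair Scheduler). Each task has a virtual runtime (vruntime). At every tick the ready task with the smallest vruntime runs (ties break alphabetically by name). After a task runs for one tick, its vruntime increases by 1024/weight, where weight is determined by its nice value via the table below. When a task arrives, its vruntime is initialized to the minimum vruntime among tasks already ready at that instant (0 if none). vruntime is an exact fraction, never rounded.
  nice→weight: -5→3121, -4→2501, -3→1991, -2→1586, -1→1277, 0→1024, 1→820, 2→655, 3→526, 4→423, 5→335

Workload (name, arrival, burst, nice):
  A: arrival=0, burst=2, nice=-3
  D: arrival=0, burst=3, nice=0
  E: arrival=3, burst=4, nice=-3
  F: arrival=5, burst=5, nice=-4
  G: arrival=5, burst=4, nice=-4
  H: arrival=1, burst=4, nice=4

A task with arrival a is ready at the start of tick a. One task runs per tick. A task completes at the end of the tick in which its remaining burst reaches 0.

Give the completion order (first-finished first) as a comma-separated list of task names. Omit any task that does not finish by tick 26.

t=0: vr[A=0 D=0] → run A
t=1: vr[A=1024/1991 D=0 H=0] → run D
t=2: vr[A=1024/1991 D=1 H=0] → run H
t=3: vr[A=1024/1991 D=1 E=1024/1991 H=1024/423] → run A
t=4: vr[D=1 E=1024/1991 H=1024/423] → run E
t=5: vr[D=1 E=2048/1991 F=1 G=1 H=1024/423] → run D
t=6: vr[D=2 E=2048/1991 F=1 G=1 H=1024/423] → run F
t=7: vr[D=2 E=2048/1991 F=3525/2501 G=1 H=1024/423] → run G
t=8: vr[D=2 E=2048/1991 F=3525/2501 G=3525/2501 H=1024/423] → run E
t=9: vr[D=2 E=3072/1991 F=3525/2501 G=3525/2501 H=1024/423] → run F
t=10: vr[D=2 E=3072/1991 F=4549/2501 G=3525/2501 H=1024/423] → run G
t=11: vr[D=2 E=3072/1991 F=4549/2501 G=4549/2501 H=1024/423] → run E
t=12: vr[D=2 E=4096/1991 F=4549/2501 G=4549/2501 H=1024/423] → run F
t=13: vr[D=2 E=4096/1991 F=5573/2501 G=4549/2501 H=1024/423] → run G
t=14: vr[D=2 E=4096/1991 F=5573/2501 G=5573/2501 H=1024/423] → run D
t=15: vr[E=4096/1991 F=5573/2501 G=5573/2501 H=1024/423] → run E
t=16: vr[F=5573/2501 G=5573/2501 H=1024/423] → run F
t=17: vr[F=6597/2501 G=5573/2501 H=1024/423] → run G
t=18: vr[F=6597/2501 H=1024/423] → run H
t=19: vr[F=6597/2501 H=2048/423] → run F
t=20: vr[H=2048/423] → run H
t=21: vr[H=1024/141] → run H
t=22: (idle)
t=23: (idle)
t=24: (idle)
t=25: (idle)
t=26: (idle)

completion order = A, D, E, G, F, H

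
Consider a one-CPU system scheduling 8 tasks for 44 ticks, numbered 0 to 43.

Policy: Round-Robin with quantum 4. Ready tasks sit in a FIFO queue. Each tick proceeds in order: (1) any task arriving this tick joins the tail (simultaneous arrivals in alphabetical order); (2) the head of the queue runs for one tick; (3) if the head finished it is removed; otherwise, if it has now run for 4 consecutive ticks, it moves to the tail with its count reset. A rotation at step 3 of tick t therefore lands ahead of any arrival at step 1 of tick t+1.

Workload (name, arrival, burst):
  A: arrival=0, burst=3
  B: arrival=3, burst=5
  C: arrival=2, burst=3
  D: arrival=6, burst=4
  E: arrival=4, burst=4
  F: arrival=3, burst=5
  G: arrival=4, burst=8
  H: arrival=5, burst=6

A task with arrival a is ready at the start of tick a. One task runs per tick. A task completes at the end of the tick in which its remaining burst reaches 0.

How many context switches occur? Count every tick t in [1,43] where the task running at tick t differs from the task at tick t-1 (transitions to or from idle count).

context switches = 12

t=0: queue=[A] q_used=0 → run A
t=1: queue=[A] q_used=1 → run A
t=2: queue=[A,C] q_used=2 → run A
t=3: queue=[C,B,F] q_used=0 → run C
t=4: queue=[C,B,F,E,G] q_used=1 → run C
t=5: queue=[C,B,F,E,G,H] q_used=2 → run C
t=6: queue=[B,F,E,G,H,D] q_used=0 → run B
t=7: queue=[B,F,E,G,H,D] q_used=1 → run B
t=8: queue=[B,F,E,G,H,D] q_used=2 → run B
t=9: queue=[B,F,E,G,H,D] q_used=3 → run B
t=10: queue=[F,E,G,H,D,B] q_used=0 → run F
t=11: queue=[F,E,G,H,D,B] q_used=1 → run F
t=12: queue=[F,E,G,H,D,B] q_used=2 → run F
t=13: queue=[F,E,G,H,D,B] q_used=3 → run F
t=14: queue=[E,G,H,D,B,F] q_used=0 → run E
t=15: queue=[E,G,H,D,B,F] q_used=1 → run E
t=16: queue=[E,G,H,D,B,F] q_used=2 → run E
t=17: queue=[E,G,H,D,B,F] q_used=3 → run E
t=18: queue=[G,H,D,B,F] q_used=0 → run G
t=19: queue=[G,H,D,B,F] q_used=1 → run G
t=20: queue=[G,H,D,B,F] q_used=2 → run G
t=21: queue=[G,H,D,B,F] q_used=3 → run G
t=22: queue=[H,D,B,F,G] q_used=0 → run H
t=23: queue=[H,D,B,F,G] q_used=1 → run H
t=24: queue=[H,D,B,F,G] q_used=2 → run H
t=25: queue=[H,D,B,F,G] q_used=3 → run H
t=26: queue=[D,B,F,G,H] q_used=0 → run D
t=27: queue=[D,B,F,G,H] q_used=1 → run D
t=28: queue=[D,B,F,G,H] q_used=2 → run D
t=29: queue=[D,B,F,G,H] q_used=3 → run D
t=30: queue=[B,F,G,H] q_used=0 → run B
t=31: queue=[F,G,H] q_used=0 → run F
t=32: queue=[G,H] q_used=0 → run G
t=33: queue=[G,H] q_used=1 → run G
t=34: queue=[G,H] q_used=2 → run G
t=35: queue=[G,H] q_used=3 → run G
t=36: queue=[H] q_used=0 → run H
t=37: queue=[H] q_used=1 → run H
t=38: (idle)
t=39: (idle)
t=40: (idle)
t=41: (idle)
t=42: (idle)
t=43: (idle)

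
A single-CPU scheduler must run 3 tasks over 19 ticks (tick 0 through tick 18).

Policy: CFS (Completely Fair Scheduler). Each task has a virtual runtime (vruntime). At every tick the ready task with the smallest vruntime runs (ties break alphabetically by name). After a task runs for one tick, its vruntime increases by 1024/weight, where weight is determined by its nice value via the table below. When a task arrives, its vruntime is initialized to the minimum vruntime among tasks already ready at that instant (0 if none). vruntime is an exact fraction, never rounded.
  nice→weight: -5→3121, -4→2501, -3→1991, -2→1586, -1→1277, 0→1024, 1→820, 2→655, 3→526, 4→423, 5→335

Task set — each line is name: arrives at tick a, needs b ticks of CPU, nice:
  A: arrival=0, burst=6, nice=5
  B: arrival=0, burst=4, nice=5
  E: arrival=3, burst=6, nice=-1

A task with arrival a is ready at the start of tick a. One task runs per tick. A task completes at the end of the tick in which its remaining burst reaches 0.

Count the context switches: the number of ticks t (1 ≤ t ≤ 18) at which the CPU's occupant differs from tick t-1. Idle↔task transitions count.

context switches = 11

t=0: vr[A=0 B=0] → run A
t=1: vr[A=1024/335 B=0] → run B
t=2: vr[A=1024/335 B=1024/335] → run A
t=3: vr[A=2048/335 B=1024/335 E=1024/335] → run B
t=4: vr[A=2048/335 B=2048/335 E=1024/335] → run E
t=5: vr[A=2048/335 B=2048/335 E=1650688/427795] → run E
t=6: vr[A=2048/335 B=2048/335 E=1993728/427795] → run E
t=7: vr[A=2048/335 B=2048/335 E=2336768/427795] → run E
t=8: vr[A=2048/335 B=2048/335 E=2679808/427795] → run A
t=9: vr[A=3072/335 B=2048/335 E=2679808/427795] → run B
t=10: vr[A=3072/335 B=3072/335 E=2679808/427795] → run E
t=11: vr[A=3072/335 B=3072/335 E=3022848/427795] → run E
t=12: vr[A=3072/335 B=3072/335] → run A
t=13: vr[A=4096/335 B=3072/335] → run B
t=14: vr[A=4096/335] → run A
t=15: vr[A=1024/67] → run A
t=16: (idle)
t=17: (idle)
t=18: (idle)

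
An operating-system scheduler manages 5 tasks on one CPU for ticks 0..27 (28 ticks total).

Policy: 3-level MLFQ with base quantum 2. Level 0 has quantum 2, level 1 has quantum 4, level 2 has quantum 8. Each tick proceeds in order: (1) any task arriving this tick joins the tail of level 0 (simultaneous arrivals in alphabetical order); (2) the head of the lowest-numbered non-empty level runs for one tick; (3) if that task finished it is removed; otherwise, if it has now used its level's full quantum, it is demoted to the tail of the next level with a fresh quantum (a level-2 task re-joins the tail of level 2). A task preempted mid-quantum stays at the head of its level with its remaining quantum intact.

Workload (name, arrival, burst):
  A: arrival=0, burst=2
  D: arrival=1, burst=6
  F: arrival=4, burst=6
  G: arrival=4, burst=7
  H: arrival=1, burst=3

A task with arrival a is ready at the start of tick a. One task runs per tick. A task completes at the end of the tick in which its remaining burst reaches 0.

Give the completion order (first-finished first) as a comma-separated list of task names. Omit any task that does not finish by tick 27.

completion order = A, D, H, F, G

t=0: L0/L1/L2 = A/-/- → run A
t=1: L0/L1/L2 = ADH/-/- → run A
t=2: L0/L1/L2 = DH/-/- → run D
t=3: L0/L1/L2 = DH/-/- → run D
t=4: L0/L1/L2 = HFG/D/- → run H
t=5: L0/L1/L2 = HFG/D/- → run H
t=6: L0/L1/L2 = FG/DH/- → run F
t=7: L0/L1/L2 = FG/DH/- → run F
t=8: L0/L1/L2 = G/DHF/- → run G
t=9: L0/L1/L2 = G/DHF/- → run G
t=10: L0/L1/L2 = -/DHFG/- → run D
t=11: L0/L1/L2 = -/DHFG/- → run D
t=12: L0/L1/L2 = -/DHFG/- → run D
t=13: L0/L1/L2 = -/DHFG/- → run D
t=14: L0/L1/L2 = -/HFG/- → run H
t=15: L0/L1/L2 = -/FG/- → run F
t=16: L0/L1/L2 = -/FG/- → run F
t=17: L0/L1/L2 = -/FG/- → run F
t=18: L0/L1/L2 = -/FG/- → run F
t=19: L0/L1/L2 = -/G/- → run G
t=20: L0/L1/L2 = -/G/- → run G
t=21: L0/L1/L2 = -/G/- → run G
t=22: L0/L1/L2 = -/G/- → run G
t=23: L0/L1/L2 = -/-/G → run G
t=24: (idle)
t=25: (idle)
t=26: (idle)
t=27: (idle)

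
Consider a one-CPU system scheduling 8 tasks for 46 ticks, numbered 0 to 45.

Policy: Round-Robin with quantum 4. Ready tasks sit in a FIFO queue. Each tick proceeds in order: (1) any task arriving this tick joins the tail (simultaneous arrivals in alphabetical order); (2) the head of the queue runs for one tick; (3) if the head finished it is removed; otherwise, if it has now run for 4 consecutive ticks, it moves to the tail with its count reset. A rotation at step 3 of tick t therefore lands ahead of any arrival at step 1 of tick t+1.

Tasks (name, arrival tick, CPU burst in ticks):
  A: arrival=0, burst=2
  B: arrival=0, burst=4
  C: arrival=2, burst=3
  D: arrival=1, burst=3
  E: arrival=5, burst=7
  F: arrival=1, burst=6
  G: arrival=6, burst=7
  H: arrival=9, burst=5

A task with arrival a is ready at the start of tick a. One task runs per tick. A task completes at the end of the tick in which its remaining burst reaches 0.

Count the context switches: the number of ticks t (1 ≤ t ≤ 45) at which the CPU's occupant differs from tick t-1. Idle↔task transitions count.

context switches = 12

t=0: queue=[A,B] q_used=0 → run A
t=1: queue=[A,B,D,F] q_used=1 → run A
t=2: queue=[B,D,F,C] q_used=0 → run B
t=3: queue=[B,D,F,C] q_used=1 → run B
t=4: queue=[B,D,F,C] q_used=2 → run B
t=5: queue=[B,D,F,C,E] q_used=3 → run B
t=6: queue=[D,F,C,E,G] q_used=0 → run D
t=7: queue=[D,F,C,E,G] q_used=1 → run D
t=8: queue=[D,F,C,E,G] q_used=2 → run D
t=9: queue=[F,C,E,G,H] q_used=0 → run F
t=10: queue=[F,C,E,G,H] q_used=1 → run F
t=11: queue=[F,C,E,G,H] q_used=2 → run F
t=12: queue=[F,C,E,G,H] q_used=3 → run F
t=13: queue=[C,E,G,H,F] q_used=0 → run C
t=14: queue=[C,E,G,H,F] q_used=1 → run C
t=15: queue=[C,E,G,H,F] q_used=2 → run C
t=16: queue=[E,G,H,F] q_used=0 → run E
t=17: queue=[E,G,H,F] q_used=1 → run E
t=18: queue=[E,G,H,F] q_used=2 → run E
t=19: queue=[E,G,H,F] q_used=3 → run E
t=20: queue=[G,H,F,E] q_used=0 → run G
t=21: queue=[G,H,F,E] q_used=1 → run G
t=22: queue=[G,H,F,E] q_used=2 → run G
t=23: queue=[G,H,F,E] q_used=3 → run G
t=24: queue=[H,F,E,G] q_used=0 → run H
t=25: queue=[H,F,E,G] q_used=1 → run H
t=26: queue=[H,F,E,G] q_used=2 → run H
t=27: queue=[H,F,E,G] q_used=3 → run H
t=28: queue=[F,E,G,H] q_used=0 → run F
t=29: queue=[F,E,G,H] q_used=1 → run F
t=30: queue=[E,G,H] q_used=0 → run E
t=31: queue=[E,G,H] q_used=1 → run E
t=32: queue=[E,G,H] q_used=2 → run E
t=33: queue=[G,H] q_used=0 → run G
t=34: queue=[G,H] q_used=1 → run G
t=35: queue=[G,H] q_used=2 → run G
t=36: queue=[H] q_used=0 → run H
t=37: (idle)
t=38: (idle)
t=39: (idle)
t=40: (idle)
t=41: (idle)
t=42: (idle)
t=43: (idle)
t=44: (idle)
t=45: (idle)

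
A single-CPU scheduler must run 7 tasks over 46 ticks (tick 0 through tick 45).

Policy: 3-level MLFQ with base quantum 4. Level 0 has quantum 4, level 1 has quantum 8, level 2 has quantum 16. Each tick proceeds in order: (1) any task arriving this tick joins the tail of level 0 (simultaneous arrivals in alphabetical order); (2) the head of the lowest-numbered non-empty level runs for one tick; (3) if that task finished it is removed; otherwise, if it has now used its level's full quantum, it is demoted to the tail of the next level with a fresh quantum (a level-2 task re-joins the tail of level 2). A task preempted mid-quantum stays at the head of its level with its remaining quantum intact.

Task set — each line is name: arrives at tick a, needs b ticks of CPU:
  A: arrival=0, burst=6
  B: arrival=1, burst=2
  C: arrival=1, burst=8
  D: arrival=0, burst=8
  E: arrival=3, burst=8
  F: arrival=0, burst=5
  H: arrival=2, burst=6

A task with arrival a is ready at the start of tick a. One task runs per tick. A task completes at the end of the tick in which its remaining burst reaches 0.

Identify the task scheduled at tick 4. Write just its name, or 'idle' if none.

running at tick 4 = D

t=0: L0/L1/L2 = ADF/-/- → run A
t=1: L0/L1/L2 = ADFBC/-/- → run A
t=2: L0/L1/L2 = ADFBCH/-/- → run A
t=3: L0/L1/L2 = ADFBCHE/-/- → run A
t=4: L0/L1/L2 = DFBCHE/A/- → run D
t=5: L0/L1/L2 = DFBCHE/A/- → run D
t=6: L0/L1/L2 = DFBCHE/A/- → run D
t=7: L0/L1/L2 = DFBCHE/A/- → run D
t=8: L0/L1/L2 = FBCHE/AD/- → run F
t=9: L0/L1/L2 = FBCHE/AD/- → run F
t=10: L0/L1/L2 = FBCHE/AD/- → run F
t=11: L0/L1/L2 = FBCHE/AD/- → run F
t=12: L0/L1/L2 = BCHE/ADF/- → run B
t=13: L0/L1/L2 = BCHE/ADF/- → run B
t=14: L0/L1/L2 = CHE/ADF/- → run C
t=15: L0/L1/L2 = CHE/ADF/- → run C
t=16: L0/L1/L2 = CHE/ADF/- → run C
t=17: L0/L1/L2 = CHE/ADF/- → run C
t=18: L0/L1/L2 = HE/ADFC/- → run H
t=19: L0/L1/L2 = HE/ADFC/- → run H
t=20: L0/L1/L2 = HE/ADFC/- → run H
t=21: L0/L1/L2 = HE/ADFC/- → run H
t=22: L0/L1/L2 = E/ADFCH/- → run E
t=23: L0/L1/L2 = E/ADFCH/- → run E
t=24: L0/L1/L2 = E/ADFCH/- → run E
t=25: L0/L1/L2 = E/ADFCH/- → run E
t=26: L0/L1/L2 = -/ADFCHE/- → run A
t=27: L0/L1/L2 = -/ADFCHE/- → run A
t=28: L0/L1/L2 = -/DFCHE/- → run D
t=29: L0/L1/L2 = -/DFCHE/- → run D
t=30: L0/L1/L2 = -/DFCHE/- → run D
t=31: L0/L1/L2 = -/DFCHE/- → run D
t=32: L0/L1/L2 = -/FCHE/- → run F
t=33: L0/L1/L2 = -/CHE/- → run C
t=34: L0/L1/L2 = -/CHE/- → run C
t=35: L0/L1/L2 = -/CHE/- → run C
t=36: L0/L1/L2 = -/CHE/- → run C
t=37: L0/L1/L2 = -/HE/- → run H
t=38: L0/L1/L2 = -/HE/- → run H
t=39: L0/L1/L2 = -/E/- → run E
t=40: L0/L1/L2 = -/E/- → run E
t=41: L0/L1/L2 = -/E/- → run E
t=42: L0/L1/L2 = -/E/- → run E
t=43: (idle)
t=44: (idle)
t=45: (idle)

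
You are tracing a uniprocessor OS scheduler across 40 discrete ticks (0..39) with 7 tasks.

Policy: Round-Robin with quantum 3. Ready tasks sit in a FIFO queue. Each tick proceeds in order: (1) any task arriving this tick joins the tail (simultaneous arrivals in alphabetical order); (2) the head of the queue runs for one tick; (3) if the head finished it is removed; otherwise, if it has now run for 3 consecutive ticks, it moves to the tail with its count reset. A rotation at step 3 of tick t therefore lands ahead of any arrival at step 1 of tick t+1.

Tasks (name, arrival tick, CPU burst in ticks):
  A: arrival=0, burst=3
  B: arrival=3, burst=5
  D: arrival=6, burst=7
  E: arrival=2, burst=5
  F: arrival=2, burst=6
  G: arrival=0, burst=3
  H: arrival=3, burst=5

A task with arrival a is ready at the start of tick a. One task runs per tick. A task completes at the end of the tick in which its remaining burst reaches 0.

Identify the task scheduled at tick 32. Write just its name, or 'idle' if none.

t=0: queue=[A,G] q_used=0 → run A
t=1: queue=[A,G] q_used=1 → run A
t=2: queue=[A,G,E,F] q_used=2 → run A
t=3: queue=[G,E,F,B,H] q_used=0 → run G
t=4: queue=[G,E,F,B,H] q_used=1 → run G
t=5: queue=[G,E,F,B,H] q_used=2 → run G
t=6: queue=[E,F,B,H,D] q_used=0 → run E
t=7: queue=[E,F,B,H,D] q_used=1 → run E
t=8: queue=[E,F,B,H,D] q_used=2 → run E
t=9: queue=[F,B,H,D,E] q_used=0 → run F
t=10: queue=[F,B,H,D,E] q_used=1 → run F
t=11: queue=[F,B,H,D,E] q_used=2 → run F
t=12: queue=[B,H,D,E,F] q_used=0 → run B
t=13: queue=[B,H,D,E,F] q_used=1 → run B
t=14: queue=[B,H,D,E,F] q_used=2 → run B
t=15: queue=[H,D,E,F,B] q_used=0 → run H
t=16: queue=[H,D,E,F,B] q_used=1 → run H
t=17: queue=[H,D,E,F,B] q_used=2 → run H
t=18: queue=[D,E,F,B,H] q_used=0 → run D
t=19: queue=[D,E,F,B,H] q_used=1 → run D
t=20: queue=[D,E,F,B,H] q_used=2 → run D
t=21: queue=[E,F,B,H,D] q_used=0 → run E
t=22: queue=[E,F,B,H,D] q_used=1 → run E
t=23: queue=[F,B,H,D] q_used=0 → run F
t=24: queue=[F,B,H,D] q_used=1 → run F
t=25: queue=[F,B,H,D] q_used=2 → run F
t=26: queue=[B,H,D] q_used=0 → run B
t=27: queue=[B,H,D] q_used=1 → run B
t=28: queue=[H,D] q_used=0 → run H
t=29: queue=[H,D] q_used=1 → run H
t=30: queue=[D] q_used=0 → run D
t=31: queue=[D] q_used=1 → run D
t=32: queue=[D] q_used=2 → run D
t=33: queue=[D] q_used=0 → run D
t=34: (idle)
t=35: (idle)
t=36: (idle)
t=37: (idle)
t=38: (idle)
t=39: (idle)

running at tick 32 = D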